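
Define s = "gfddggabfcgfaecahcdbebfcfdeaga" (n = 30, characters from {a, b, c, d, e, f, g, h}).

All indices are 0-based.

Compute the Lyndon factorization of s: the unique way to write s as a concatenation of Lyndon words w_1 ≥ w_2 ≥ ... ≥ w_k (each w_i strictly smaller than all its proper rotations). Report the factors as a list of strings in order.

["g", "f", "ddgg", "abfcgfaecahcdbebfcfdeag", "a"]

emit factor 1: 'g' (i=0, period=1)
emit factor 2: 'f' (i=1, period=1)
emit factor 3: 'ddgg' (i=2, period=4)
emit factor 4: 'abfcgfaecahcdbebfcfdeag' (i=6, period=23)
emit factor 5: 'a' (i=29, period=1)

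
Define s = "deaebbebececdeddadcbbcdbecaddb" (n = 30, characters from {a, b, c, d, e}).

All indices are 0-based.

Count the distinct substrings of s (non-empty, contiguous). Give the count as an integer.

428

rank | idx | suffix
   0 |  16 | adcbbcdbecaddb
   1 |  26 | addb
   2 |   2 | aebbebececdeddadcbbcdbecaddb
   3 |  29 | b
   4 |  19 | bbcdbecaddb
   5 |   4 | bbebececdeddadcbbcdbecaddb
   6 |  20 | bcdbecaddb
   7 |   5 | bebececdeddadcbbcdbecaddb
   8 |  23 | becaddb
   9 |   7 | bececdeddadcbbcdbecaddb
  10 |  25 | caddb
  11 |  18 | cbbcdbecaddb
  12 |  21 | cdbecaddb
  13 |  11 | cdeddadcbbcdbecaddb
  14 |   9 | cecdeddadcbbcdbecaddb
  15 |  15 | dadcbbcdbecaddb
  16 |  28 | db
  17 |  22 | dbecaddb
  18 |  17 | dcbbcdbecaddb
  19 |  14 | ddadcbbcdbecaddb
  20 |  27 | ddb
  21 |   0 | deaebbebececdeddadcbbcdbecaddb
  22 |  12 | deddadcbbcdbecaddb
  23 |   1 | eaebbebececdeddadcbbcdbecaddb
  24 |   3 | ebbebececdeddadcbbcdbecaddb
  25 |   6 | ebececdeddadcbbcdbecaddb
  26 |  24 | ecaddb
  27 |  10 | ecdeddadcbbcdbecaddb
  28 |   8 | ececdeddadcbbcdbecaddb
  29 |  13 | eddadcbbcdbecaddb

SA = [16, 26, 2, 29, 19, 4, 20, 5, 23, 7, 25, 18, 21, 11, 9, 15, 28, 22, 17, 14, 27, 0, 12, 1, 3, 6, 24, 10, 8, 13]
rank  pair      lcp
   1  s[16:],s[26:]  2  'ad'
   2  s[26:],s[2:]  1  'a'
   3  s[2:],s[29:]  0  ''
   4  s[29:],s[19:]  1  'b'
   5  s[19:],s[4:]  2  'bb'
   6  s[4:],s[20:]  1  'b'
   7  s[20:],s[5:]  1  'b'
   8  s[5:],s[23:]  2  'be'
   9  s[23:],s[7:]  3  'bec'
  10  s[7:],s[25:]  0  ''
  11  s[25:],s[18:]  1  'c'
  12  s[18:],s[21:]  1  'c'
  13  s[21:],s[11:]  2  'cd'
  14  s[11:],s[9:]  1  'c'
  15  s[9:],s[15:]  0  ''
  16  s[15:],s[28:]  1  'd'
  17  s[28:],s[22:]  2  'db'
  18  s[22:],s[17:]  1  'd'
  19  s[17:],s[14:]  1  'd'
  20  s[14:],s[27:]  2  'dd'
  21  s[27:],s[0:]  1  'd'
  22  s[0:],s[12:]  2  'de'
  23  s[12:],s[1:]  0  ''
  24  s[1:],s[3:]  1  'e'
  25  s[3:],s[6:]  2  'eb'
  26  s[6:],s[24:]  1  'e'
  27  s[24:],s[10:]  2  'ec'
  28  s[10:],s[8:]  2  'ec'
  29  s[8:],s[13:]  1  'e'

n(n+1)/2 = 30·31/2 = 465
Σ LCP = 0 + 2 + 1 + 0 + 1 + 2 + 1 + 1 + 2 + 3 + 0 + 1 + 1 + 2 + 1 + 0 + 1 + 2 + 1 + 1 + 2 + 1 + 2 + 0 + 1 + 2 + 1 + 2 + 2 + 1 = 37
distinct = 465 − 37 = 428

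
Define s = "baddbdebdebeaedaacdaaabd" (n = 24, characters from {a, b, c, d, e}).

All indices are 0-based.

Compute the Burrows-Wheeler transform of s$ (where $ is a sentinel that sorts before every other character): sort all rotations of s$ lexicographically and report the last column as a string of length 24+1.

rank  rotation                   last
    0  $baddbdebdebeaedaacdaaabd  d
    1  aaabd$baddbdebdebeaedaacd  d
    2  aabd$baddbdebdebeaedaacda  a
    3  aacdaaabd$baddbdebdebeaed  d
    4  abd$baddbdebdebeaedaacdaa  a
    5  acdaaabd$baddbdebdebeaeda  a
    6  addbdebdebeaedaacdaaabd$b  b
    7  aedaacdaaabd$baddbdebdebe  e
    8  baddbdebdebeaedaacdaaabd$  $
    9  bd$baddbdebdebeaedaacdaaa  a
   10  bdebdebeaedaacdaaabd$badd  d
   11  bdebeaedaacdaaabd$baddbde  e
   12  beaedaacdaaabd$baddbdebde  e
   13  cdaaabd$baddbdebdebeaedaa  a
   14  d$baddbdebdebeaedaacdaaab  b
   15  daaabd$baddbdebdebeaedaac  c
   16  daacdaaabd$baddbdebdebeae  e
   17  dbdebdebeaedaacdaaabd$bad  d
   18  ddbdebdebeaedaacdaaabd$ba  a
   19  debdebeaedaacdaaabd$baddb  b
   20  debeaedaacdaaabd$baddbdeb  b
   21  eaedaacdaaabd$baddbdebdeb  b
   22  ebdebeaedaacdaaabd$baddbd  d
   23  ebeaedaacdaaabd$baddbdebd  d
   24  edaacdaaabd$baddbdebdebea  a

ddadaabe$adeeabcedabbbdda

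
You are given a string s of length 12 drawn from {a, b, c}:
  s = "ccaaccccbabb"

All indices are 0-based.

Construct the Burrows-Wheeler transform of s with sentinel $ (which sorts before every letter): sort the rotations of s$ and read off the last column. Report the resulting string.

bcbabcacc$cca

rank  rotation       last
    0  $ccaaccccbabb  b
    1  aaccccbabb$cc  c
    2  abb$ccaaccccb  b
    3  accccbabb$cca  a
    4  b$ccaaccccbab  b
    5  babb$ccaacccc  c
    6  bb$ccaaccccba  a
    7  caaccccbabb$c  c
    8  cbabb$ccaaccc  c
    9  ccaaccccbabb$  $
   10  ccbabb$ccaacc  c
   11  cccbabb$ccaac  c
   12  ccccbabb$ccaa  a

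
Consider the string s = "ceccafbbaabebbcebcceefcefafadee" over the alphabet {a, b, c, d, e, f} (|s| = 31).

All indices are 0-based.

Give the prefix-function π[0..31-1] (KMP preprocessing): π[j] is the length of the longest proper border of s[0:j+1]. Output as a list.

π[0] = 0
j=1 s[j]='e': π[1]=0 (border '')
j=2 s[j]='c': π[2]=1 (border 'c')
j=3 s[j]='c': k: 1→0; π[3]=1 (border 'c')
j=4 s[j]='a': k: 1→0; π[4]=0 (border '')
j=5 s[j]='f': π[5]=0 (border '')
j=6 s[j]='b': π[6]=0 (border '')
j=7 s[j]='b': π[7]=0 (border '')
j=8 s[j]='a': π[8]=0 (border '')
j=9 s[j]='a': π[9]=0 (border '')
j=10 s[j]='b': π[10]=0 (border '')
j=11 s[j]='e': π[11]=0 (border '')
j=12 s[j]='b': π[12]=0 (border '')
j=13 s[j]='b': π[13]=0 (border '')
j=14 s[j]='c': π[14]=1 (border 'c')
j=15 s[j]='e': π[15]=2 (border 'ce')
j=16 s[j]='b': k: 2→0; π[16]=0 (border '')
j=17 s[j]='c': π[17]=1 (border 'c')
j=18 s[j]='c': k: 1→0; π[18]=1 (border 'c')
j=19 s[j]='e': π[19]=2 (border 'ce')
j=20 s[j]='e': k: 2→0; π[20]=0 (border '')
j=21 s[j]='f': π[21]=0 (border '')
j=22 s[j]='c': π[22]=1 (border 'c')
j=23 s[j]='e': π[23]=2 (border 'ce')
j=24 s[j]='f': k: 2→0; π[24]=0 (border '')
j=25 s[j]='a': π[25]=0 (border '')
j=26 s[j]='f': π[26]=0 (border '')
j=27 s[j]='a': π[27]=0 (border '')
j=28 s[j]='d': π[28]=0 (border '')
j=29 s[j]='e': π[29]=0 (border '')
j=30 s[j]='e': π[30]=0 (border '')

[0, 0, 1, 1, 0, 0, 0, 0, 0, 0, 0, 0, 0, 0, 1, 2, 0, 1, 1, 2, 0, 0, 1, 2, 0, 0, 0, 0, 0, 0, 0]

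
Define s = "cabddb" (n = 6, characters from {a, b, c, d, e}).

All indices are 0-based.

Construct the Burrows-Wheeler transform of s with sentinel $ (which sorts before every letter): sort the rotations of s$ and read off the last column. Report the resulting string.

bcda$db

rank  rotation last
    0  $cabddb  b
    1  abddb$c  c
    2  b$cabdd  d
    3  bddb$ca  a
    4  cabddb$  $
    5  db$cabd  d
    6  ddb$cab  b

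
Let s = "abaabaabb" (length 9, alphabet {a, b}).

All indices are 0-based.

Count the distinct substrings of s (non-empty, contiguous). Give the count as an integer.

rank→(start, suffix):
  0 → (2, 'aabaabb')
  1 → (5, 'aabb')
  2 → (0, 'abaabaabb')
  3 → (3, 'abaabb')
  4 → (6, 'abb')
  5 → (8, 'b')
  6 → (1, 'baabaabb')
  7 → (4, 'baabb')
  8 → (7, 'bb')

SA = [2, 5, 0, 3, 6, 8, 1, 4, 7]
i: (SA[i-1],SA[i]) lcp shared
  1: (2,5) 3 'aab'
  2: (5,0) 1 'a'
  3: (0,3) 5 'abaab'
  4: (3,6) 2 'ab'
  5: (6,8) 0 ''
  6: (8,1) 1 'b'
  7: (1,4) 4 'baab'
  8: (4,7) 1 'b'

n(n+1)/2 = 9·10/2 = 45
Σ LCP = 0 + 3 + 1 + 5 + 2 + 0 + 1 + 4 + 1 = 17
distinct = 45 − 17 = 28

28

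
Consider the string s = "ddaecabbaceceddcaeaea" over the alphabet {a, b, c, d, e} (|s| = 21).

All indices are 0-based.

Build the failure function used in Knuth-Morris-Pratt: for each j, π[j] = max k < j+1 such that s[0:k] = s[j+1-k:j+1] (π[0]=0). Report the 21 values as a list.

[0, 1, 0, 0, 0, 0, 0, 0, 0, 0, 0, 0, 0, 1, 2, 0, 0, 0, 0, 0, 0]

π[0] = 0
j=1 s[j]='d': π[1]=1 (border 'd')
j=2 s[j]='a': k: 1→0; π[2]=0 (border '')
j=3 s[j]='e': π[3]=0 (border '')
j=4 s[j]='c': π[4]=0 (border '')
j=5 s[j]='a': π[5]=0 (border '')
j=6 s[j]='b': π[6]=0 (border '')
j=7 s[j]='b': π[7]=0 (border '')
j=8 s[j]='a': π[8]=0 (border '')
j=9 s[j]='c': π[9]=0 (border '')
j=10 s[j]='e': π[10]=0 (border '')
j=11 s[j]='c': π[11]=0 (border '')
j=12 s[j]='e': π[12]=0 (border '')
j=13 s[j]='d': π[13]=1 (border 'd')
j=14 s[j]='d': π[14]=2 (border 'dd')
j=15 s[j]='c': k: 2→1→0; π[15]=0 (border '')
j=16 s[j]='a': π[16]=0 (border '')
j=17 s[j]='e': π[17]=0 (border '')
j=18 s[j]='a': π[18]=0 (border '')
j=19 s[j]='e': π[19]=0 (border '')
j=20 s[j]='a': π[20]=0 (border '')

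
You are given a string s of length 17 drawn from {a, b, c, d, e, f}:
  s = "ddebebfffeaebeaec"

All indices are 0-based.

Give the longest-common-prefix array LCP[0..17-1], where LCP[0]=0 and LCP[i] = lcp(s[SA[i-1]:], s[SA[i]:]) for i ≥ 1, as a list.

[0, 2, 0, 2, 1, 0, 0, 1, 0, 3, 1, 3, 2, 1, 0, 1, 2]

sorted suffixes:
  #0 SA[0]=10  'aebeaec'
  #1 SA[1]=14  'aec'
  #2 SA[2]=12  'beaec'
  #3 SA[3]=3  'bebfffeaebeaec'
  #4 SA[4]=5  'bfffeaebeaec'
  #5 SA[5]=16  'c'
  #6 SA[6]=0  'ddebebfffeaebeaec'
  #7 SA[7]=1  'debebfffeaebeaec'
  #8 SA[8]=9  'eaebeaec'
  #9 SA[9]=13  'eaec'
  #10 SA[10]=11  'ebeaec'
  #11 SA[11]=2  'ebebfffeaebeaec'
  #12 SA[12]=4  'ebfffeaebeaec'
  #13 SA[13]=15  'ec'
  #14 SA[14]=8  'feaebeaec'
  #15 SA[15]=7  'ffeaebeaec'
  #16 SA[16]=6  'fffeaebeaec'

SA = [10, 14, 12, 3, 5, 16, 0, 1, 9, 13, 11, 2, 4, 15, 8, 7, 6]
[i] adj suffixes → lcp
  [1] 10/14 → 2 ('ae')
  [2] 14/12 → 0 ('')
  [3] 12/3 → 2 ('be')
  [4] 3/5 → 1 ('b')
  [5] 5/16 → 0 ('')
  [6] 16/0 → 0 ('')
  [7] 0/1 → 1 ('d')
  [8] 1/9 → 0 ('')
  [9] 9/13 → 3 ('eae')
  [10] 13/11 → 1 ('e')
  [11] 11/2 → 3 ('ebe')
  [12] 2/4 → 2 ('eb')
  [13] 4/15 → 1 ('e')
  [14] 15/8 → 0 ('')
  [15] 8/7 → 1 ('f')
  [16] 7/6 → 2 ('ff')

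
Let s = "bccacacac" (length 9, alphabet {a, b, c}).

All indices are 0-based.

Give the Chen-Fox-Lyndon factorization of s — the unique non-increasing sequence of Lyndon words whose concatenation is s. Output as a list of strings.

emit factor 1: 'bcc' (i=0, period=3)
emit factor 2: 'ac' (i=3, period=2)
emit factor 3: 'ac' (i=5, period=2)
emit factor 4: 'ac' (i=7, period=2)

["bcc", "ac", "ac", "ac"]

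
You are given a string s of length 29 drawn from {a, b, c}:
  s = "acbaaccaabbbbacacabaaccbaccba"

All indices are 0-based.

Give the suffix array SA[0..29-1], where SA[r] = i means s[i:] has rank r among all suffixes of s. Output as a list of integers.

[28, 7, 3, 19, 17, 8, 15, 13, 0, 4, 24, 20, 27, 2, 18, 12, 23, 11, 10, 9, 6, 16, 14, 26, 1, 22, 5, 25, 21]

sorted suffixes:
  #0 SA[0]=28  'a'
  #1 SA[1]=7  'aabbbbacacabaaccbaccba'
  #2 SA[2]=3  'aaccaabbbbacacabaaccbaccba'
  #3 SA[3]=19  'aaccbaccba'
  #4 SA[4]=17  'abaaccbaccba'
  #5 SA[5]=8  'abbbbacacabaaccbaccba'
  #6 SA[6]=15  'acabaaccbaccba'
  #7 SA[7]=13  'acacabaaccbaccba'
  #8 SA[8]=0  'acbaaccaabbbbacacabaaccbaccba'
  #9 SA[9]=4  'accaabbbbacacabaaccbaccba'
  #10 SA[10]=24  'accba'
  #11 SA[11]=20  'accbaccba'
  #12 SA[12]=27  'ba'
  #13 SA[13]=2  'baaccaabbbbacacabaaccbaccba'
  #14 SA[14]=18  'baaccbaccba'
  #15 SA[15]=12  'bacacabaaccbaccba'
  #16 SA[16]=23  'baccba'
  #17 SA[17]=11  'bbacacabaaccbaccba'
  #18 SA[18]=10  'bbbacacabaaccbaccba'
  #19 SA[19]=9  'bbbbacacabaaccbaccba'
  #20 SA[20]=6  'caabbbbacacabaaccbaccba'
  #21 SA[21]=16  'cabaaccbaccba'
  #22 SA[22]=14  'cacabaaccbaccba'
  #23 SA[23]=26  'cba'
  #24 SA[24]=1  'cbaaccaabbbbacacabaaccbaccba'
  #25 SA[25]=22  'cbaccba'
  #26 SA[26]=5  'ccaabbbbacacabaaccbaccba'
  #27 SA[27]=25  'ccba'
  #28 SA[28]=21  'ccbaccba'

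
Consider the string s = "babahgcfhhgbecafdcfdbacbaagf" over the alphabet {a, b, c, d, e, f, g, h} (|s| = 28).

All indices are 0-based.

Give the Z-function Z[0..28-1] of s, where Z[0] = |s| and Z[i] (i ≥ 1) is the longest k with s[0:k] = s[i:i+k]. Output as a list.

[28, 0, 2, 0, 0, 0, 0, 0, 0, 0, 0, 1, 0, 0, 0, 0, 0, 0, 0, 0, 2, 0, 0, 2, 0, 0, 0, 0]

Z[0]=28
i=1: fresh scan; Z[1]=0
i=2: fresh scan; Z[2]=2 extend→box=[2,4)
i=3: min(r-i=1, Z[1]=0)=0; Z[3]=0
i=4: fresh scan; Z[4]=0
i=5: fresh scan; Z[5]=0
i=6: fresh scan; Z[6]=0
i=7: fresh scan; Z[7]=0
i=8: fresh scan; Z[8]=0
i=9: fresh scan; Z[9]=0
i=10: fresh scan; Z[10]=0
i=11: fresh scan; Z[11]=1 extend→box=[11,12)
i=12: fresh scan; Z[12]=0
i=13: fresh scan; Z[13]=0
i=14: fresh scan; Z[14]=0
i=15: fresh scan; Z[15]=0
i=16: fresh scan; Z[16]=0
i=17: fresh scan; Z[17]=0
i=18: fresh scan; Z[18]=0
i=19: fresh scan; Z[19]=0
i=20: fresh scan; Z[20]=2 extend→box=[20,22)
i=21: min(r-i=1, Z[1]=0)=0; Z[21]=0
i=22: fresh scan; Z[22]=0
i=23: fresh scan; Z[23]=2 extend→box=[23,25)
i=24: min(r-i=1, Z[1]=0)=0; Z[24]=0
i=25: fresh scan; Z[25]=0
i=26: fresh scan; Z[26]=0
i=27: fresh scan; Z[27]=0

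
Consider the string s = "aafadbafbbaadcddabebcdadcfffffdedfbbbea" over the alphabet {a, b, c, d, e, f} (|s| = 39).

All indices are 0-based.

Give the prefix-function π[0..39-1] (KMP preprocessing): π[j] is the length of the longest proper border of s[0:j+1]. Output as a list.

[0, 1, 0, 1, 0, 0, 1, 0, 0, 0, 1, 2, 0, 0, 0, 0, 1, 0, 0, 0, 0, 0, 1, 0, 0, 0, 0, 0, 0, 0, 0, 0, 0, 0, 0, 0, 0, 0, 1]

π[0] = 0
j=1 s[j]='a': π[1]=1 (border 'a')
j=2 s[j]='f': k: 1→0; π[2]=0 (border '')
j=3 s[j]='a': π[3]=1 (border 'a')
j=4 s[j]='d': k: 1→0; π[4]=0 (border '')
j=5 s[j]='b': π[5]=0 (border '')
j=6 s[j]='a': π[6]=1 (border 'a')
j=7 s[j]='f': k: 1→0; π[7]=0 (border '')
j=8 s[j]='b': π[8]=0 (border '')
j=9 s[j]='b': π[9]=0 (border '')
j=10 s[j]='a': π[10]=1 (border 'a')
j=11 s[j]='a': π[11]=2 (border 'aa')
j=12 s[j]='d': k: 2→1→0; π[12]=0 (border '')
j=13 s[j]='c': π[13]=0 (border '')
j=14 s[j]='d': π[14]=0 (border '')
j=15 s[j]='d': π[15]=0 (border '')
j=16 s[j]='a': π[16]=1 (border 'a')
j=17 s[j]='b': k: 1→0; π[17]=0 (border '')
j=18 s[j]='e': π[18]=0 (border '')
j=19 s[j]='b': π[19]=0 (border '')
j=20 s[j]='c': π[20]=0 (border '')
j=21 s[j]='d': π[21]=0 (border '')
j=22 s[j]='a': π[22]=1 (border 'a')
j=23 s[j]='d': k: 1→0; π[23]=0 (border '')
j=24 s[j]='c': π[24]=0 (border '')
j=25 s[j]='f': π[25]=0 (border '')
j=26 s[j]='f': π[26]=0 (border '')
j=27 s[j]='f': π[27]=0 (border '')
j=28 s[j]='f': π[28]=0 (border '')
j=29 s[j]='f': π[29]=0 (border '')
j=30 s[j]='d': π[30]=0 (border '')
j=31 s[j]='e': π[31]=0 (border '')
j=32 s[j]='d': π[32]=0 (border '')
j=33 s[j]='f': π[33]=0 (border '')
j=34 s[j]='b': π[34]=0 (border '')
j=35 s[j]='b': π[35]=0 (border '')
j=36 s[j]='b': π[36]=0 (border '')
j=37 s[j]='e': π[37]=0 (border '')
j=38 s[j]='a': π[38]=1 (border 'a')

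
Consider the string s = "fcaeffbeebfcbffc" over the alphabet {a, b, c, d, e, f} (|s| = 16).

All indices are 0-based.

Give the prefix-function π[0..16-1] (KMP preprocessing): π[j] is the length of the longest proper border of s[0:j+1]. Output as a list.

[0, 0, 0, 0, 1, 1, 0, 0, 0, 0, 1, 2, 0, 1, 1, 2]

π[0] = 0
j=1 s[j]='c': π[1]=0 (border '')
j=2 s[j]='a': π[2]=0 (border '')
j=3 s[j]='e': π[3]=0 (border '')
j=4 s[j]='f': π[4]=1 (border 'f')
j=5 s[j]='f': k: 1→0; π[5]=1 (border 'f')
j=6 s[j]='b': k: 1→0; π[6]=0 (border '')
j=7 s[j]='e': π[7]=0 (border '')
j=8 s[j]='e': π[8]=0 (border '')
j=9 s[j]='b': π[9]=0 (border '')
j=10 s[j]='f': π[10]=1 (border 'f')
j=11 s[j]='c': π[11]=2 (border 'fc')
j=12 s[j]='b': k: 2→0; π[12]=0 (border '')
j=13 s[j]='f': π[13]=1 (border 'f')
j=14 s[j]='f': k: 1→0; π[14]=1 (border 'f')
j=15 s[j]='c': π[15]=2 (border 'fc')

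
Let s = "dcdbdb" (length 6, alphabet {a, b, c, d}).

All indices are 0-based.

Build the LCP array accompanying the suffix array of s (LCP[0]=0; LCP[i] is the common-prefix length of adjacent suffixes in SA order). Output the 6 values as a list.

rank | idx | suffix
   0 |   5 | b
   1 |   3 | bdb
   2 |   1 | cdbdb
   3 |   4 | db
   4 |   2 | dbdb
   5 |   0 | dcdbdb

SA = [5, 3, 1, 4, 2, 0]
[i] adj suffixes → lcp
  [1] 5/3 → 1 ('b')
  [2] 3/1 → 0 ('')
  [3] 1/4 → 0 ('')
  [4] 4/2 → 2 ('db')
  [5] 2/0 → 1 ('d')

[0, 1, 0, 0, 2, 1]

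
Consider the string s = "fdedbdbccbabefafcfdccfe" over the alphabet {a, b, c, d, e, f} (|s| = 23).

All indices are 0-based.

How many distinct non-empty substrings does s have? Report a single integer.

rank→(start, suffix):
  0 → (10, 'abefafcfdccfe')
  1 → (14, 'afcfdccfe')
  2 → (9, 'babefafcfdccfe')
  3 → (6, 'bccbabefafcfdccfe')
  4 → (4, 'bdbccbabefafcfdccfe')
  5 → (11, 'befafcfdccfe')
  6 → (8, 'cbabefafcfdccfe')
  7 → (7, 'ccbabefafcfdccfe')
  8 → (19, 'ccfe')
  9 → (16, 'cfdccfe')
  10 → (20, 'cfe')
  11 → (5, 'dbccbabefafcfdccfe')
  12 → (3, 'dbdbccbabefafcfdccfe')
  13 → (18, 'dccfe')
  14 → (1, 'dedbdbccbabefafcfdccfe')
  15 → (22, 'e')
  16 → (2, 'edbdbccbabefafcfdccfe')
  17 → (12, 'efafcfdccfe')
  18 → (13, 'fafcfdccfe')
  19 → (15, 'fcfdccfe')
  20 → (17, 'fdccfe')
  21 → (0, 'fdedbdbccbabefafcfdccfe')
  22 → (21, 'fe')

SA = [10, 14, 9, 6, 4, 11, 8, 7, 19, 16, 20, 5, 3, 18, 1, 22, 2, 12, 13, 15, 17, 0, 21]
i: (SA[i-1],SA[i]) lcp shared
  1: (10,14) 1 'a'
  2: (14,9) 0 ''
  3: (9,6) 1 'b'
  4: (6,4) 1 'b'
  5: (4,11) 1 'b'
  6: (11,8) 0 ''
  7: (8,7) 1 'c'
  8: (7,19) 2 'cc'
  9: (19,16) 1 'c'
  10: (16,20) 2 'cf'
  11: (20,5) 0 ''
  12: (5,3) 2 'db'
  13: (3,18) 1 'd'
  14: (18,1) 1 'd'
  15: (1,22) 0 ''
  16: (22,2) 1 'e'
  17: (2,12) 1 'e'
  18: (12,13) 0 ''
  19: (13,15) 1 'f'
  20: (15,17) 1 'f'
  21: (17,0) 2 'fd'
  22: (0,21) 1 'f'

n(n+1)/2 = 23·24/2 = 276
Σ LCP = 0 + 1 + 0 + 1 + 1 + 1 + 0 + 1 + 2 + 1 + 2 + 0 + 2 + 1 + 1 + 0 + 1 + 1 + 0 + 1 + 1 + 2 + 1 = 21
distinct = 276 − 21 = 255

255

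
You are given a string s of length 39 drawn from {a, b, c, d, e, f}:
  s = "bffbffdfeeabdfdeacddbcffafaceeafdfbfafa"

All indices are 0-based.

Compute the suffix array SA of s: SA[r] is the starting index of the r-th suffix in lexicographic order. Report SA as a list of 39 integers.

[38, 10, 16, 26, 36, 24, 30, 20, 11, 34, 0, 3, 17, 27, 21, 19, 18, 14, 32, 12, 6, 9, 15, 29, 8, 28, 37, 25, 35, 23, 33, 2, 13, 31, 5, 7, 22, 1, 4]

rank | idx | suffix
   0 |  38 | a
   1 |  10 | abdfdeacddbcffafaceeafdfbfafa
   2 |  16 | acddbcffafaceeafdfbfafa
   3 |  26 | aceeafdfbfafa
   4 |  36 | afa
   5 |  24 | afaceeafdfbfafa
   6 |  30 | afdfbfafa
   7 |  20 | bcffafaceeafdfbfafa
   8 |  11 | bdfdeacddbcffafaceeafdfbfafa
   9 |  34 | bfafa
  10 |   0 | bffbffdfeeabdfdeacddbcffafaceeafdfbfafa
  11 |   3 | bffdfeeabdfdeacddbcffafaceeafdfbfafa
  12 |  17 | cddbcffafaceeafdfbfafa
  13 |  27 | ceeafdfbfafa
  14 |  21 | cffafaceeafdfbfafa
  15 |  19 | dbcffafaceeafdfbfafa
  16 |  18 | ddbcffafaceeafdfbfafa
  17 |  14 | deacddbcffafaceeafdfbfafa
  18 |  32 | dfbfafa
  19 |  12 | dfdeacddbcffafaceeafdfbfafa
  20 |   6 | dfeeabdfdeacddbcffafaceeafdfbfafa
  21 |   9 | eabdfdeacddbcffafaceeafdfbfafa
  22 |  15 | eacddbcffafaceeafdfbfafa
  23 |  29 | eafdfbfafa
  24 |   8 | eeabdfdeacddbcffafaceeafdfbfafa
  25 |  28 | eeafdfbfafa
  26 |  37 | fa
  27 |  25 | faceeafdfbfafa
  28 |  35 | fafa
  29 |  23 | fafaceeafdfbfafa
  30 |  33 | fbfafa
  31 |   2 | fbffdfeeabdfdeacddbcffafaceeafdfbfafa
  32 |  13 | fdeacddbcffafaceeafdfbfafa
  33 |  31 | fdfbfafa
  34 |   5 | fdfeeabdfdeacddbcffafaceeafdfbfafa
  35 |   7 | feeabdfdeacddbcffafaceeafdfbfafa
  36 |  22 | ffafaceeafdfbfafa
  37 |   1 | ffbffdfeeabdfdeacddbcffafaceeafdfbfafa
  38 |   4 | ffdfeeabdfdeacddbcffafaceeafdfbfafa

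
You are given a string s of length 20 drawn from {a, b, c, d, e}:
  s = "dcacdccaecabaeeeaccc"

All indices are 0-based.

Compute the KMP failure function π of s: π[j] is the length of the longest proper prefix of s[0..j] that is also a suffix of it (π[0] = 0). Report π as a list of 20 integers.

π[0] = 0
j=1 s[j]='c': π[1]=0 (border '')
j=2 s[j]='a': π[2]=0 (border '')
j=3 s[j]='c': π[3]=0 (border '')
j=4 s[j]='d': π[4]=1 (border 'd')
j=5 s[j]='c': π[5]=2 (border 'dc')
j=6 s[j]='c': k: 2→0; π[6]=0 (border '')
j=7 s[j]='a': π[7]=0 (border '')
j=8 s[j]='e': π[8]=0 (border '')
j=9 s[j]='c': π[9]=0 (border '')
j=10 s[j]='a': π[10]=0 (border '')
j=11 s[j]='b': π[11]=0 (border '')
j=12 s[j]='a': π[12]=0 (border '')
j=13 s[j]='e': π[13]=0 (border '')
j=14 s[j]='e': π[14]=0 (border '')
j=15 s[j]='e': π[15]=0 (border '')
j=16 s[j]='a': π[16]=0 (border '')
j=17 s[j]='c': π[17]=0 (border '')
j=18 s[j]='c': π[18]=0 (border '')
j=19 s[j]='c': π[19]=0 (border '')

[0, 0, 0, 0, 1, 2, 0, 0, 0, 0, 0, 0, 0, 0, 0, 0, 0, 0, 0, 0]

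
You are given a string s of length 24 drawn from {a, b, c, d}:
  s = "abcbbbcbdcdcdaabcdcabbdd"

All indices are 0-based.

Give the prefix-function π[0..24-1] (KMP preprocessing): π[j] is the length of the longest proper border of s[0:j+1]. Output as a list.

[0, 0, 0, 0, 0, 0, 0, 0, 0, 0, 0, 0, 0, 1, 1, 2, 3, 0, 0, 1, 2, 0, 0, 0]

π[0] = 0
j=1 s[j]='b': π[1]=0 (border '')
j=2 s[j]='c': π[2]=0 (border '')
j=3 s[j]='b': π[3]=0 (border '')
j=4 s[j]='b': π[4]=0 (border '')
j=5 s[j]='b': π[5]=0 (border '')
j=6 s[j]='c': π[6]=0 (border '')
j=7 s[j]='b': π[7]=0 (border '')
j=8 s[j]='d': π[8]=0 (border '')
j=9 s[j]='c': π[9]=0 (border '')
j=10 s[j]='d': π[10]=0 (border '')
j=11 s[j]='c': π[11]=0 (border '')
j=12 s[j]='d': π[12]=0 (border '')
j=13 s[j]='a': π[13]=1 (border 'a')
j=14 s[j]='a': k: 1→0; π[14]=1 (border 'a')
j=15 s[j]='b': π[15]=2 (border 'ab')
j=16 s[j]='c': π[16]=3 (border 'abc')
j=17 s[j]='d': k: 3→0; π[17]=0 (border '')
j=18 s[j]='c': π[18]=0 (border '')
j=19 s[j]='a': π[19]=1 (border 'a')
j=20 s[j]='b': π[20]=2 (border 'ab')
j=21 s[j]='b': k: 2→0; π[21]=0 (border '')
j=22 s[j]='d': π[22]=0 (border '')
j=23 s[j]='d': π[23]=0 (border '')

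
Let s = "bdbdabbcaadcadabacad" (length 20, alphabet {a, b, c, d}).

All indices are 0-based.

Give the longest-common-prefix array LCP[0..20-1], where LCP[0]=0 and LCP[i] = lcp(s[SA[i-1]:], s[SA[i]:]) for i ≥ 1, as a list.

rank→(start, suffix):
  0 → (8, 'aadcadabacad')
  1 → (14, 'abacad')
  2 → (4, 'abbcaadcadabacad')
  3 → (16, 'acad')
  4 → (18, 'ad')
  5 → (12, 'adabacad')
  6 → (9, 'adcadabacad')
  7 → (15, 'bacad')
  8 → (5, 'bbcaadcadabacad')
  9 → (6, 'bcaadcadabacad')
  10 → (2, 'bdabbcaadcadabacad')
  11 → (0, 'bdbdabbcaadcadabacad')
  12 → (7, 'caadcadabacad')
  13 → (17, 'cad')
  14 → (11, 'cadabacad')
  15 → (19, 'd')
  16 → (13, 'dabacad')
  17 → (3, 'dabbcaadcadabacad')
  18 → (1, 'dbdabbcaadcadabacad')
  19 → (10, 'dcadabacad')

SA = [8, 14, 4, 16, 18, 12, 9, 15, 5, 6, 2, 0, 7, 17, 11, 19, 13, 3, 1, 10]
rank  pair      lcp
   1  s[8:],s[14:]  1  'a'
   2  s[14:],s[4:]  2  'ab'
   3  s[4:],s[16:]  1  'a'
   4  s[16:],s[18:]  1  'a'
   5  s[18:],s[12:]  2  'ad'
   6  s[12:],s[9:]  2  'ad'
   7  s[9:],s[15:]  0  ''
   8  s[15:],s[5:]  1  'b'
   9  s[5:],s[6:]  1  'b'
  10  s[6:],s[2:]  1  'b'
  11  s[2:],s[0:]  2  'bd'
  12  s[0:],s[7:]  0  ''
  13  s[7:],s[17:]  2  'ca'
  14  s[17:],s[11:]  3  'cad'
  15  s[11:],s[19:]  0  ''
  16  s[19:],s[13:]  1  'd'
  17  s[13:],s[3:]  3  'dab'
  18  s[3:],s[1:]  1  'd'
  19  s[1:],s[10:]  1  'd'

[0, 1, 2, 1, 1, 2, 2, 0, 1, 1, 1, 2, 0, 2, 3, 0, 1, 3, 1, 1]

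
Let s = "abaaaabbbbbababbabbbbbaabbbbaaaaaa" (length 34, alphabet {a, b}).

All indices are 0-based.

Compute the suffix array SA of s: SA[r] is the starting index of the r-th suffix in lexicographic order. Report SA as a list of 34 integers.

[33, 32, 31, 30, 29, 28, 2, 3, 22, 4, 0, 11, 13, 23, 16, 5, 27, 1, 21, 10, 12, 15, 26, 20, 9, 14, 25, 19, 8, 24, 18, 7, 17, 6]

rank | idx | suffix
   0 |  33 | a
   1 |  32 | aa
   2 |  31 | aaa
   3 |  30 | aaaa
   4 |  29 | aaaaa
   5 |  28 | aaaaaa
   6 |   2 | aaaabbbbbababbabbbbbaabbbbaaaaaa
   7 |   3 | aaabbbbbababbabbbbbaabbbbaaaaaa
   8 |  22 | aabbbbaaaaaa
   9 |   4 | aabbbbbababbabbbbbaabbbbaaaaaa
  10 |   0 | abaaaabbbbbababbabbbbbaabbbbaaaaaa
  11 |  11 | ababbabbbbbaabbbbaaaaaa
  12 |  13 | abbabbbbbaabbbbaaaaaa
  13 |  23 | abbbbaaaaaa
  14 |  16 | abbbbbaabbbbaaaaaa
  15 |   5 | abbbbbababbabbbbbaabbbbaaaaaa
  16 |  27 | baaaaaa
  17 |   1 | baaaabbbbbababbabbbbbaabbbbaaaaaa
  18 |  21 | baabbbbaaaaaa
  19 |  10 | bababbabbbbbaabbbbaaaaaa
  20 |  12 | babbabbbbbaabbbbaaaaaa
  21 |  15 | babbbbbaabbbbaaaaaa
  22 |  26 | bbaaaaaa
  23 |  20 | bbaabbbbaaaaaa
  24 |   9 | bbababbabbbbbaabbbbaaaaaa
  25 |  14 | bbabbbbbaabbbbaaaaaa
  26 |  25 | bbbaaaaaa
  27 |  19 | bbbaabbbbaaaaaa
  28 |   8 | bbbababbabbbbbaabbbbaaaaaa
  29 |  24 | bbbbaaaaaa
  30 |  18 | bbbbaabbbbaaaaaa
  31 |   7 | bbbbababbabbbbbaabbbbaaaaaa
  32 |  17 | bbbbbaabbbbaaaaaa
  33 |   6 | bbbbbababbabbbbbaabbbbaaaaaa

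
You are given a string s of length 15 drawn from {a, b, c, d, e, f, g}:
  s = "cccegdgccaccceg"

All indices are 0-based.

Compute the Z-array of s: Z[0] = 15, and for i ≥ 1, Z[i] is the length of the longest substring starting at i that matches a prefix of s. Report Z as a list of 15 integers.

[15, 2, 1, 0, 0, 0, 0, 2, 1, 0, 5, 2, 1, 0, 0]

Z[0]=15
i=1: fresh scan; Z[1]=2 grow→box=[1,3)
i=2: min(r-i=1, Z[1]=2)=1; Z[2]=1
i=3: fresh scan; Z[3]=0
i=4: fresh scan; Z[4]=0
i=5: fresh scan; Z[5]=0
i=6: fresh scan; Z[6]=0
i=7: fresh scan; Z[7]=2 grow→box=[7,9)
i=8: min(r-i=1, Z[1]=2)=1; Z[8]=1
i=9: fresh scan; Z[9]=0
i=10: fresh scan; Z[10]=5 grow→box=[10,15)
i=11: min(r-i=4, Z[1]=2)=2; Z[11]=2
i=12: min(r-i=3, Z[2]=1)=1; Z[12]=1
i=13: min(r-i=2, Z[3]=0)=0; Z[13]=0
i=14: min(r-i=1, Z[4]=0)=0; Z[14]=0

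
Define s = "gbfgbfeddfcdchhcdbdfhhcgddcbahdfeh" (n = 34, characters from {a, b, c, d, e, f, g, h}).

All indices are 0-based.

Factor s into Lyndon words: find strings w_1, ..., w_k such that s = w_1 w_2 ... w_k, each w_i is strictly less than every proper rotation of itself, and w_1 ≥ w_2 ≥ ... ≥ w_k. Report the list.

emit factor 1: 'g' (i=0, period=1)
emit factor 2: 'bfg' (i=1, period=3)
emit factor 3: 'bfeddfcdchhcd' (i=4, period=13)
emit factor 4: 'bdfhhcgddc' (i=17, period=10)
emit factor 5: 'b' (i=27, period=1)
emit factor 6: 'ahdfeh' (i=28, period=6)

["g", "bfg", "bfeddfcdchhcd", "bdfhhcgddc", "b", "ahdfeh"]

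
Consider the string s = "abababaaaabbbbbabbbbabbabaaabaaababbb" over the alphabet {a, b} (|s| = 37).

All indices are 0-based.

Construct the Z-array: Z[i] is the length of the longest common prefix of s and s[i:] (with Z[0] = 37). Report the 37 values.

[37, 0, 5, 0, 3, 0, 1, 1, 1, 2, 0, 0, 0, 0, 0, 2, 0, 0, 0, 0, 2, 0, 0, 3, 0, 1, 1, 3, 0, 1, 1, 4, 0, 2, 0, 0, 0]

Z[0]=37
i=1: i≥r, start 0; Z[1]=0
i=2: i≥r, start 0; Z[2]=5 scan→box=[2,7)
i=3: min(r-i=4, Z[1]=0)=0; Z[3]=0
i=4: min(r-i=3, Z[2]=5)=3; Z[4]=3
i=5: min(r-i=2, Z[3]=0)=0; Z[5]=0
i=6: min(r-i=1, Z[4]=3)=1; Z[6]=1
i=7: i≥r, start 0; Z[7]=1 scan→box=[7,8)
i=8: i≥r, start 0; Z[8]=1 scan→box=[8,9)
i=9: i≥r, start 0; Z[9]=2 scan→box=[9,11)
i=10: min(r-i=1, Z[1]=0)=0; Z[10]=0
i=11: i≥r, start 0; Z[11]=0
i=12: i≥r, start 0; Z[12]=0
i=13: i≥r, start 0; Z[13]=0
i=14: i≥r, start 0; Z[14]=0
i=15: i≥r, start 0; Z[15]=2 scan→box=[15,17)
i=16: min(r-i=1, Z[1]=0)=0; Z[16]=0
i=17: i≥r, start 0; Z[17]=0
i=18: i≥r, start 0; Z[18]=0
i=19: i≥r, start 0; Z[19]=0
i=20: i≥r, start 0; Z[20]=2 scan→box=[20,22)
i=21: min(r-i=1, Z[1]=0)=0; Z[21]=0
i=22: i≥r, start 0; Z[22]=0
i=23: i≥r, start 0; Z[23]=3 scan→box=[23,26)
i=24: min(r-i=2, Z[1]=0)=0; Z[24]=0
i=25: min(r-i=1, Z[2]=5)=1; Z[25]=1
i=26: i≥r, start 0; Z[26]=1 scan→box=[26,27)
i=27: i≥r, start 0; Z[27]=3 scan→box=[27,30)
i=28: min(r-i=2, Z[1]=0)=0; Z[28]=0
i=29: min(r-i=1, Z[2]=5)=1; Z[29]=1
i=30: i≥r, start 0; Z[30]=1 scan→box=[30,31)
i=31: i≥r, start 0; Z[31]=4 scan→box=[31,35)
i=32: min(r-i=3, Z[1]=0)=0; Z[32]=0
i=33: min(r-i=2, Z[2]=5)=2; Z[33]=2
i=34: min(r-i=1, Z[3]=0)=0; Z[34]=0
i=35: i≥r, start 0; Z[35]=0
i=36: i≥r, start 0; Z[36]=0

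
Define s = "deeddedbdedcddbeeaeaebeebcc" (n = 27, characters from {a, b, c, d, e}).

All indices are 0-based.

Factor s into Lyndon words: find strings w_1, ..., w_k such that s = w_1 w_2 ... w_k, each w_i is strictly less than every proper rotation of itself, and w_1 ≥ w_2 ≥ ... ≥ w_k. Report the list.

["dee", "dde", "d", "bdedcddbee", "aeaebeebcc"]

emit factor 1: 'dee' (i=0, period=3)
emit factor 2: 'dde' (i=3, period=3)
emit factor 3: 'd' (i=6, period=1)
emit factor 4: 'bdedcddbee' (i=7, period=10)
emit factor 5: 'aeaebeebcc' (i=17, period=10)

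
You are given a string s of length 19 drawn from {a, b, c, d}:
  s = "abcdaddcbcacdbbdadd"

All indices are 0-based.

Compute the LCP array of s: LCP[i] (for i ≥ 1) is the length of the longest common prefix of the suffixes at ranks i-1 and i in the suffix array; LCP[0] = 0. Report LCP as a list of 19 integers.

rank→(start, suffix):
  0 → (0, 'abcdaddcbcacdbbdadd')
  1 → (10, 'acdbbdadd')
  2 → (16, 'add')
  3 → (4, 'addcbcacdbbdadd')
  4 → (13, 'bbdadd')
  5 → (8, 'bcacdbbdadd')
  6 → (1, 'bcdaddcbcacdbbdadd')
  7 → (14, 'bdadd')
  8 → (9, 'cacdbbdadd')
  9 → (7, 'cbcacdbbdadd')
  10 → (2, 'cdaddcbcacdbbdadd')
  11 → (11, 'cdbbdadd')
  12 → (18, 'd')
  13 → (15, 'dadd')
  14 → (3, 'daddcbcacdbbdadd')
  15 → (12, 'dbbdadd')
  16 → (6, 'dcbcacdbbdadd')
  17 → (17, 'dd')
  18 → (5, 'ddcbcacdbbdadd')

SA = [0, 10, 16, 4, 13, 8, 1, 14, 9, 7, 2, 11, 18, 15, 3, 12, 6, 17, 5]
i: (SA[i-1],SA[i]) lcp shared
  1: (0,10) 1 'a'
  2: (10,16) 1 'a'
  3: (16,4) 3 'add'
  4: (4,13) 0 ''
  5: (13,8) 1 'b'
  6: (8,1) 2 'bc'
  7: (1,14) 1 'b'
  8: (14,9) 0 ''
  9: (9,7) 1 'c'
  10: (7,2) 1 'c'
  11: (2,11) 2 'cd'
  12: (11,18) 0 ''
  13: (18,15) 1 'd'
  14: (15,3) 4 'dadd'
  15: (3,12) 1 'd'
  16: (12,6) 1 'd'
  17: (6,17) 1 'd'
  18: (17,5) 2 'dd'

[0, 1, 1, 3, 0, 1, 2, 1, 0, 1, 1, 2, 0, 1, 4, 1, 1, 1, 2]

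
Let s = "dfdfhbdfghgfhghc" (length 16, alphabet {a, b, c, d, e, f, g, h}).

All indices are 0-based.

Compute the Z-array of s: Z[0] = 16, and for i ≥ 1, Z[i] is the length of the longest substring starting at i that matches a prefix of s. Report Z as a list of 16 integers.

[16, 0, 2, 0, 0, 0, 2, 0, 0, 0, 0, 0, 0, 0, 0, 0]

Z[0]=16
i=1: i≥r, start 0; Z[1]=0
i=2: i≥r, start 0; Z[2]=2 scan→box=[2,4)
i=3: min(r-i=1, Z[1]=0)=0; Z[3]=0
i=4: i≥r, start 0; Z[4]=0
i=5: i≥r, start 0; Z[5]=0
i=6: i≥r, start 0; Z[6]=2 scan→box=[6,8)
i=7: min(r-i=1, Z[1]=0)=0; Z[7]=0
i=8: i≥r, start 0; Z[8]=0
i=9: i≥r, start 0; Z[9]=0
i=10: i≥r, start 0; Z[10]=0
i=11: i≥r, start 0; Z[11]=0
i=12: i≥r, start 0; Z[12]=0
i=13: i≥r, start 0; Z[13]=0
i=14: i≥r, start 0; Z[14]=0
i=15: i≥r, start 0; Z[15]=0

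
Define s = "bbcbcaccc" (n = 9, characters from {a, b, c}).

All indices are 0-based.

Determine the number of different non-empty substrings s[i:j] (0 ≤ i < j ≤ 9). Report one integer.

rank→(start, suffix):
  0 → (5, 'accc')
  1 → (0, 'bbcbcaccc')
  2 → (3, 'bcaccc')
  3 → (1, 'bcbcaccc')
  4 → (8, 'c')
  5 → (4, 'caccc')
  6 → (2, 'cbcaccc')
  7 → (7, 'cc')
  8 → (6, 'ccc')

SA = [5, 0, 3, 1, 8, 4, 2, 7, 6]
[i] adj suffixes → lcp
  [1] 5/0 → 0 ('')
  [2] 0/3 → 1 ('b')
  [3] 3/1 → 2 ('bc')
  [4] 1/8 → 0 ('')
  [5] 8/4 → 1 ('c')
  [6] 4/2 → 1 ('c')
  [7] 2/7 → 1 ('c')
  [8] 7/6 → 2 ('cc')

n(n+1)/2 = 9·10/2 = 45
Σ LCP = 0 + 0 + 1 + 2 + 0 + 1 + 1 + 1 + 2 = 8
distinct = 45 − 8 = 37

37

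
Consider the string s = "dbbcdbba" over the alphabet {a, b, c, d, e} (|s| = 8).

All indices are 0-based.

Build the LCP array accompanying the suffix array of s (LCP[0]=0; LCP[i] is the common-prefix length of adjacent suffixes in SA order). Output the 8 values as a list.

[0, 0, 1, 2, 1, 0, 0, 3]

rank→(start, suffix):
  0 → (7, 'a')
  1 → (6, 'ba')
  2 → (5, 'bba')
  3 → (1, 'bbcdbba')
  4 → (2, 'bcdbba')
  5 → (3, 'cdbba')
  6 → (4, 'dbba')
  7 → (0, 'dbbcdbba')

SA = [7, 6, 5, 1, 2, 3, 4, 0]
rank  pair      lcp
   1  s[7:],s[6:]  0  ''
   2  s[6:],s[5:]  1  'b'
   3  s[5:],s[1:]  2  'bb'
   4  s[1:],s[2:]  1  'b'
   5  s[2:],s[3:]  0  ''
   6  s[3:],s[4:]  0  ''
   7  s[4:],s[0:]  3  'dbb'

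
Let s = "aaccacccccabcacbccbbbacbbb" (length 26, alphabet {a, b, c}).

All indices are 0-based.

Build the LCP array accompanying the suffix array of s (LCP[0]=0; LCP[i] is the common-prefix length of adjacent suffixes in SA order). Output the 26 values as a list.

[0, 1, 1, 3, 2, 3, 0, 1, 1, 2, 2, 3, 1, 2, 0, 2, 3, 1, 4, 2, 1, 3, 2, 2, 3, 4]

rank→(start, suffix):
  0 → (0, 'aaccacccccabcacbccbbbacbbb')
  1 → (10, 'abcacbccbbbacbbb')
  2 → (21, 'acbbb')
  3 → (13, 'acbccbbbacbbb')
  4 → (1, 'accacccccabcacbccbbbacbbb')
  5 → (4, 'acccccabcacbccbbbacbbb')
  6 → (25, 'b')
  7 → (20, 'bacbbb')
  8 → (24, 'bb')
  9 → (19, 'bbacbbb')
  10 → (23, 'bbb')
  11 → (18, 'bbbacbbb')
  12 → (11, 'bcacbccbbbacbbb')
  13 → (15, 'bccbbbacbbb')
  14 → (9, 'cabcacbccbbbacbbb')
  15 → (12, 'cacbccbbbacbbb')
  16 → (3, 'cacccccabcacbccbbbacbbb')
  17 → (22, 'cbbb')
  18 → (17, 'cbbbacbbb')
  19 → (14, 'cbccbbbacbbb')
  20 → (8, 'ccabcacbccbbbacbbb')
  21 → (2, 'ccacccccabcacbccbbbacbbb')
  22 → (16, 'ccbbbacbbb')
  23 → (7, 'cccabcacbccbbbacbbb')
  24 → (6, 'ccccabcacbccbbbacbbb')
  25 → (5, 'cccccabcacbccbbbacbbb')

SA = [0, 10, 21, 13, 1, 4, 25, 20, 24, 19, 23, 18, 11, 15, 9, 12, 3, 22, 17, 14, 8, 2, 16, 7, 6, 5]
[i] adj suffixes → lcp
  [1] 0/10 → 1 ('a')
  [2] 10/21 → 1 ('a')
  [3] 21/13 → 3 ('acb')
  [4] 13/1 → 2 ('ac')
  [5] 1/4 → 3 ('acc')
  [6] 4/25 → 0 ('')
  [7] 25/20 → 1 ('b')
  [8] 20/24 → 1 ('b')
  [9] 24/19 → 2 ('bb')
  [10] 19/23 → 2 ('bb')
  [11] 23/18 → 3 ('bbb')
  [12] 18/11 → 1 ('b')
  [13] 11/15 → 2 ('bc')
  [14] 15/9 → 0 ('')
  [15] 9/12 → 2 ('ca')
  [16] 12/3 → 3 ('cac')
  [17] 3/22 → 1 ('c')
  [18] 22/17 → 4 ('cbbb')
  [19] 17/14 → 2 ('cb')
  [20] 14/8 → 1 ('c')
  [21] 8/2 → 3 ('cca')
  [22] 2/16 → 2 ('cc')
  [23] 16/7 → 2 ('cc')
  [24] 7/6 → 3 ('ccc')
  [25] 6/5 → 4 ('cccc')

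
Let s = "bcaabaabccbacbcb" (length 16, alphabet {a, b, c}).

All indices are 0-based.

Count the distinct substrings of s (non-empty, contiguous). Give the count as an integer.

sorted suffixes:
  #0 SA[0]=2  'aabaabccbacbcb'
  #1 SA[1]=5  'aabccbacbcb'
  #2 SA[2]=3  'abaabccbacbcb'
  #3 SA[3]=6  'abccbacbcb'
  #4 SA[4]=11  'acbcb'
  #5 SA[5]=15  'b'
  #6 SA[6]=4  'baabccbacbcb'
  #7 SA[7]=10  'bacbcb'
  #8 SA[8]=0  'bcaabaabccbacbcb'
  #9 SA[9]=13  'bcb'
  #10 SA[10]=7  'bccbacbcb'
  #11 SA[11]=1  'caabaabccbacbcb'
  #12 SA[12]=14  'cb'
  #13 SA[13]=9  'cbacbcb'
  #14 SA[14]=12  'cbcb'
  #15 SA[15]=8  'ccbacbcb'

SA = [2, 5, 3, 6, 11, 15, 4, 10, 0, 13, 7, 1, 14, 9, 12, 8]
[i] adj suffixes → lcp
  [1] 2/5 → 3 ('aab')
  [2] 5/3 → 1 ('a')
  [3] 3/6 → 2 ('ab')
  [4] 6/11 → 1 ('a')
  [5] 11/15 → 0 ('')
  [6] 15/4 → 1 ('b')
  [7] 4/10 → 2 ('ba')
  [8] 10/0 → 1 ('b')
  [9] 0/13 → 2 ('bc')
  [10] 13/7 → 2 ('bc')
  [11] 7/1 → 0 ('')
  [12] 1/14 → 1 ('c')
  [13] 14/9 → 2 ('cb')
  [14] 9/12 → 2 ('cb')
  [15] 12/8 → 1 ('c')

n(n+1)/2 = 16·17/2 = 136
Σ LCP = 0 + 3 + 1 + 2 + 1 + 0 + 1 + 2 + 1 + 2 + 2 + 0 + 1 + 2 + 2 + 1 = 21
distinct = 136 − 21 = 115

115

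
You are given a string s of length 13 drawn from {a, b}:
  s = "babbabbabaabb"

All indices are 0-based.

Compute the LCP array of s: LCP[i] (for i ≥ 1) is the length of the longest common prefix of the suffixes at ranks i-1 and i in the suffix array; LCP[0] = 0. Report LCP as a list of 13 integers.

rank→(start, suffix):
  0 → (9, 'aabb')
  1 → (7, 'abaabb')
  2 → (10, 'abb')
  3 → (4, 'abbabaabb')
  4 → (1, 'abbabbabaabb')
  5 → (12, 'b')
  6 → (8, 'baabb')
  7 → (6, 'babaabb')
  8 → (3, 'babbabaabb')
  9 → (0, 'babbabbabaabb')
  10 → (11, 'bb')
  11 → (5, 'bbabaabb')
  12 → (2, 'bbabbabaabb')

SA = [9, 7, 10, 4, 1, 12, 8, 6, 3, 0, 11, 5, 2]
i: (SA[i-1],SA[i]) lcp shared
  1: (9,7) 1 'a'
  2: (7,10) 2 'ab'
  3: (10,4) 3 'abb'
  4: (4,1) 5 'abbab'
  5: (1,12) 0 ''
  6: (12,8) 1 'b'
  7: (8,6) 2 'ba'
  8: (6,3) 3 'bab'
  9: (3,0) 6 'babbab'
  10: (0,11) 1 'b'
  11: (11,5) 2 'bb'
  12: (5,2) 4 'bbab'

[0, 1, 2, 3, 5, 0, 1, 2, 3, 6, 1, 2, 4]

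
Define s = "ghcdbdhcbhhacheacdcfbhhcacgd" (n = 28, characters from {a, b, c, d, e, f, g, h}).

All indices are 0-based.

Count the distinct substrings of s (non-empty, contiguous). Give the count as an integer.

rank | idx | suffix
   0 |  15 | acdcfbhhcacgd
   1 |  24 | acgd
   2 |  11 | acheacdcfbhhcacgd
   3 |   4 | bdhcbhhacheacdcfbhhcacgd
   4 |   8 | bhhacheacdcfbhhcacgd
   5 |  20 | bhhcacgd
   6 |  23 | cacgd
   7 |   7 | cbhhacheacdcfbhhcacgd
   8 |   2 | cdbdhcbhhacheacdcfbhhcacgd
   9 |  16 | cdcfbhhcacgd
  10 |  18 | cfbhhcacgd
  11 |  25 | cgd
  12 |  12 | cheacdcfbhhcacgd
  13 |  27 | d
  14 |   3 | dbdhcbhhacheacdcfbhhcacgd
  15 |  17 | dcfbhhcacgd
  16 |   5 | dhcbhhacheacdcfbhhcacgd
  17 |  14 | eacdcfbhhcacgd
  18 |  19 | fbhhcacgd
  19 |  26 | gd
  20 |   0 | ghcdbdhcbhhacheacdcfbhhcacgd
  21 |  10 | hacheacdcfbhhcacgd
  22 |  22 | hcacgd
  23 |   6 | hcbhhacheacdcfbhhcacgd
  24 |   1 | hcdbdhcbhhacheacdcfbhhcacgd
  25 |  13 | heacdcfbhhcacgd
  26 |   9 | hhacheacdcfbhhcacgd
  27 |  21 | hhcacgd

SA = [15, 24, 11, 4, 8, 20, 23, 7, 2, 16, 18, 25, 12, 27, 3, 17, 5, 14, 19, 26, 0, 10, 22, 6, 1, 13, 9, 21]
i: (SA[i-1],SA[i]) lcp shared
  1: (15,24) 2 'ac'
  2: (24,11) 2 'ac'
  3: (11,4) 0 ''
  4: (4,8) 1 'b'
  5: (8,20) 3 'bhh'
  6: (20,23) 0 ''
  7: (23,7) 1 'c'
  8: (7,2) 1 'c'
  9: (2,16) 2 'cd'
  10: (16,18) 1 'c'
  11: (18,25) 1 'c'
  12: (25,12) 1 'c'
  13: (12,27) 0 ''
  14: (27,3) 1 'd'
  15: (3,17) 1 'd'
  16: (17,5) 1 'd'
  17: (5,14) 0 ''
  18: (14,19) 0 ''
  19: (19,26) 0 ''
  20: (26,0) 1 'g'
  21: (0,10) 0 ''
  22: (10,22) 1 'h'
  23: (22,6) 2 'hc'
  24: (6,1) 2 'hc'
  25: (1,13) 1 'h'
  26: (13,9) 1 'h'
  27: (9,21) 2 'hh'

n(n+1)/2 = 28·29/2 = 406
Σ LCP = 0 + 2 + 2 + 0 + 1 + 3 + 0 + 1 + 1 + 2 + 1 + 1 + 1 + 0 + 1 + 1 + 1 + 0 + 0 + 0 + 1 + 0 + 1 + 2 + 2 + 1 + 1 + 2 = 28
distinct = 406 − 28 = 378

378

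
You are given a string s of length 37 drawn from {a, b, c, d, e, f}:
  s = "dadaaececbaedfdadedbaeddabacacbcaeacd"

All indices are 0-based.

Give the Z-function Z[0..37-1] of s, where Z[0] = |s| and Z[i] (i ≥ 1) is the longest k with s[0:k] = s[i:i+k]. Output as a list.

[37, 0, 2, 0, 0, 0, 0, 0, 0, 0, 0, 0, 1, 0, 3, 0, 1, 0, 1, 0, 0, 0, 1, 2, 0, 0, 0, 0, 0, 0, 0, 0, 0, 0, 0, 0, 1]

Z[0]=37
i=1: fresh scan; Z[1]=0
i=2: fresh scan; Z[2]=2 scan→box=[2,4)
i=3: min(r-i=1, Z[1]=0)=0; Z[3]=0
i=4: fresh scan; Z[4]=0
i=5: fresh scan; Z[5]=0
i=6: fresh scan; Z[6]=0
i=7: fresh scan; Z[7]=0
i=8: fresh scan; Z[8]=0
i=9: fresh scan; Z[9]=0
i=10: fresh scan; Z[10]=0
i=11: fresh scan; Z[11]=0
i=12: fresh scan; Z[12]=1 scan→box=[12,13)
i=13: fresh scan; Z[13]=0
i=14: fresh scan; Z[14]=3 scan→box=[14,17)
i=15: min(r-i=2, Z[1]=0)=0; Z[15]=0
i=16: min(r-i=1, Z[2]=2)=1; Z[16]=1
i=17: fresh scan; Z[17]=0
i=18: fresh scan; Z[18]=1 scan→box=[18,19)
i=19: fresh scan; Z[19]=0
i=20: fresh scan; Z[20]=0
i=21: fresh scan; Z[21]=0
i=22: fresh scan; Z[22]=1 scan→box=[22,23)
i=23: fresh scan; Z[23]=2 scan→box=[23,25)
i=24: min(r-i=1, Z[1]=0)=0; Z[24]=0
i=25: fresh scan; Z[25]=0
i=26: fresh scan; Z[26]=0
i=27: fresh scan; Z[27]=0
i=28: fresh scan; Z[28]=0
i=29: fresh scan; Z[29]=0
i=30: fresh scan; Z[30]=0
i=31: fresh scan; Z[31]=0
i=32: fresh scan; Z[32]=0
i=33: fresh scan; Z[33]=0
i=34: fresh scan; Z[34]=0
i=35: fresh scan; Z[35]=0
i=36: fresh scan; Z[36]=1 scan→box=[36,37)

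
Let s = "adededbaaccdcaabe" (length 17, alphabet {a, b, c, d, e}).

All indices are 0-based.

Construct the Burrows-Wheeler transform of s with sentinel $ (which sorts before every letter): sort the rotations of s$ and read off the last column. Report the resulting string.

rank  rotation            last
    0  $adededbaaccdcaabe  e
    1  aabe$adededbaaccdc  c
    2  aaccdcaabe$adededb  b
    3  abe$adededbaaccdca  a
    4  accdcaabe$adededba  a
    5  adededbaaccdcaabe$  $
    6  baaccdcaabe$adeded  d
    7  be$adededbaaccdcaa  a
    8  caabe$adededbaaccd  d
    9  ccdcaabe$adededbaa  a
   10  cdcaabe$adededbaac  c
   11  dbaaccdcaabe$adede  e
   12  dcaabe$adededbaacc  c
   13  dedbaaccdcaabe$ade  e
   14  dededbaaccdcaabe$a  a
   15  e$adededbaaccdcaab  b
   16  edbaaccdcaabe$aded  d
   17  ededbaaccdcaabe$ad  d

ecbaa$dadaceceabdd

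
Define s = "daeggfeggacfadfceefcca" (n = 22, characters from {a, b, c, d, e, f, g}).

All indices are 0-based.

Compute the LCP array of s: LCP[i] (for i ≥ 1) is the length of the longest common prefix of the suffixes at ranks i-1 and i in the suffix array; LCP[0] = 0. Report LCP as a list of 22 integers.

sorted suffixes:
  #0 SA[0]=21  'a'
  #1 SA[1]=9  'acfadfceefcca'
  #2 SA[2]=12  'adfceefcca'
  #3 SA[3]=1  'aeggfeggacfadfceefcca'
  #4 SA[4]=20  'ca'
  #5 SA[5]=19  'cca'
  #6 SA[6]=15  'ceefcca'
  #7 SA[7]=10  'cfadfceefcca'
  #8 SA[8]=0  'daeggfeggacfadfceefcca'
  #9 SA[9]=13  'dfceefcca'
  #10 SA[10]=16  'eefcca'
  #11 SA[11]=17  'efcca'
  #12 SA[12]=6  'eggacfadfceefcca'
  #13 SA[13]=2  'eggfeggacfadfceefcca'
  #14 SA[14]=11  'fadfceefcca'
  #15 SA[15]=18  'fcca'
  #16 SA[16]=14  'fceefcca'
  #17 SA[17]=5  'feggacfadfceefcca'
  #18 SA[18]=8  'gacfadfceefcca'
  #19 SA[19]=4  'gfeggacfadfceefcca'
  #20 SA[20]=7  'ggacfadfceefcca'
  #21 SA[21]=3  'ggfeggacfadfceefcca'

SA = [21, 9, 12, 1, 20, 19, 15, 10, 0, 13, 16, 17, 6, 2, 11, 18, 14, 5, 8, 4, 7, 3]
rank  pair      lcp
   1  s[21:],s[9:]  1  'a'
   2  s[9:],s[12:]  1  'a'
   3  s[12:],s[1:]  1  'a'
   4  s[1:],s[20:]  0  ''
   5  s[20:],s[19:]  1  'c'
   6  s[19:],s[15:]  1  'c'
   7  s[15:],s[10:]  1  'c'
   8  s[10:],s[0:]  0  ''
   9  s[0:],s[13:]  1  'd'
  10  s[13:],s[16:]  0  ''
  11  s[16:],s[17:]  1  'e'
  12  s[17:],s[6:]  1  'e'
  13  s[6:],s[2:]  3  'egg'
  14  s[2:],s[11:]  0  ''
  15  s[11:],s[18:]  1  'f'
  16  s[18:],s[14:]  2  'fc'
  17  s[14:],s[5:]  1  'f'
  18  s[5:],s[8:]  0  ''
  19  s[8:],s[4:]  1  'g'
  20  s[4:],s[7:]  1  'g'
  21  s[7:],s[3:]  2  'gg'

[0, 1, 1, 1, 0, 1, 1, 1, 0, 1, 0, 1, 1, 3, 0, 1, 2, 1, 0, 1, 1, 2]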